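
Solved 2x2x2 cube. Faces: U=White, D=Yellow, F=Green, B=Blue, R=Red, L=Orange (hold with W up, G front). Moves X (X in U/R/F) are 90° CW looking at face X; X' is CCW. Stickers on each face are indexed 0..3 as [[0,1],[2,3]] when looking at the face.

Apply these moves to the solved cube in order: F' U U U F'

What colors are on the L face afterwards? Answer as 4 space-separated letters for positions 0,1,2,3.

After move 1 (F'): F=GGGG U=WWRR R=YRYR D=OOYY L=OWOW
After move 2 (U): U=RWRW F=YRGG R=BBYR B=OWBB L=GGOW
After move 3 (U): U=RRWW F=BBGG R=OWYR B=GGBB L=YROW
After move 4 (U): U=WRWR F=OWGG R=GGYR B=YRBB L=BBOW
After move 5 (F'): F=WGOG U=WRGY R=OGOR D=BWYY L=BROW
Query: L face = BROW

Answer: B R O W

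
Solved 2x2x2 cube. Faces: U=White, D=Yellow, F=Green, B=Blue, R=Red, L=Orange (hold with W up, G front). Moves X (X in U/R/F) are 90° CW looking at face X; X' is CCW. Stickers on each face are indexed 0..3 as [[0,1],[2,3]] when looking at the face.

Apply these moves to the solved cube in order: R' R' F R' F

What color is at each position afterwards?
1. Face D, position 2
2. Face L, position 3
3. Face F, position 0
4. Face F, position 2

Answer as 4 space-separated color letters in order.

Answer: Y G B O

Derivation:
After move 1 (R'): R=RRRR U=WBWB F=GWGW D=YGYG B=YBYB
After move 2 (R'): R=RRRR U=WYWY F=GBGB D=YWYW B=GBGB
After move 3 (F): F=GGBB U=WYOO R=WRYR D=RRYW L=OYOW
After move 4 (R'): R=RRWY U=WGOG F=GYBO D=RGYB B=WBRB
After move 5 (F): F=BGOY U=WGWY R=ORGY D=WRYB L=OROG
Query 1: D[2] = Y
Query 2: L[3] = G
Query 3: F[0] = B
Query 4: F[2] = O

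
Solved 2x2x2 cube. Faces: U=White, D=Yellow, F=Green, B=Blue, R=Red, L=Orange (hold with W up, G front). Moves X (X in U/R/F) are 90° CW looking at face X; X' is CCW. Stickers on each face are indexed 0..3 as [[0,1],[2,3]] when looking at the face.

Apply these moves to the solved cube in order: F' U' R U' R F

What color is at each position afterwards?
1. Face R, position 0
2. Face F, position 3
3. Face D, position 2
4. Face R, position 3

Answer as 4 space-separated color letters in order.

Answer: W B Y O

Derivation:
After move 1 (F'): F=GGGG U=WWRR R=YRYR D=OOYY L=OWOW
After move 2 (U'): U=WRWR F=OWGG R=GGYR B=YRBB L=BBOW
After move 3 (R): R=YGRG U=WWWG F=OOGY D=OBYY B=RRRB
After move 4 (U'): U=WGWW F=BBGY R=OORG B=YGRB L=RROW
After move 5 (R): R=ROGO U=WBWY F=BBGY D=ORYY B=WGGB
After move 6 (F): F=GBYB U=WBWR R=WOYO D=GRYY L=ROOR
Query 1: R[0] = W
Query 2: F[3] = B
Query 3: D[2] = Y
Query 4: R[3] = O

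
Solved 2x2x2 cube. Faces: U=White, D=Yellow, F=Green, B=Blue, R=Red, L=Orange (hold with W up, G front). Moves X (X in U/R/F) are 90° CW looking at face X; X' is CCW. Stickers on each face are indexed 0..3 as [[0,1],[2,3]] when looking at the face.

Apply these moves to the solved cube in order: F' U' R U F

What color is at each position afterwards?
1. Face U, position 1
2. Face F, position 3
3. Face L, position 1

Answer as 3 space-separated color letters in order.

After move 1 (F'): F=GGGG U=WWRR R=YRYR D=OOYY L=OWOW
After move 2 (U'): U=WRWR F=OWGG R=GGYR B=YRBB L=BBOW
After move 3 (R): R=YGRG U=WWWG F=OOGY D=OBYY B=RRRB
After move 4 (U): U=WWGW F=YGGY R=RRRG B=BBRB L=OOOW
After move 5 (F): F=GYYG U=WWWO R=GRWG D=RRYY L=OOOB
Query 1: U[1] = W
Query 2: F[3] = G
Query 3: L[1] = O

Answer: W G O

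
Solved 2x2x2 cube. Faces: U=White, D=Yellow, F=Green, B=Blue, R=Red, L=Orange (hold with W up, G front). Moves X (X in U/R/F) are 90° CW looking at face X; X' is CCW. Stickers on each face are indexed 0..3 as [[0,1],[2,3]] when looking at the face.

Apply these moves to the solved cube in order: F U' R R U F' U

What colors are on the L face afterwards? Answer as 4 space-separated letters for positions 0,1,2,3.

After move 1 (F): F=GGGG U=WWOO R=WRWR D=RRYY L=OYOY
After move 2 (U'): U=WOWO F=OYGG R=GGWR B=WRBB L=BBOY
After move 3 (R): R=WGRG U=WYWG F=ORGY D=RBYW B=OROB
After move 4 (R): R=RWGG U=WRWY F=OBGW D=ROYO B=GRYB
After move 5 (U): U=WWYR F=RWGW R=GRGG B=BBYB L=OBOY
After move 6 (F'): F=WWRG U=WWGG R=ORRG D=BYYO L=OROY
After move 7 (U): U=GWGW F=ORRG R=BBRG B=ORYB L=WWOY
Query: L face = WWOY

Answer: W W O Y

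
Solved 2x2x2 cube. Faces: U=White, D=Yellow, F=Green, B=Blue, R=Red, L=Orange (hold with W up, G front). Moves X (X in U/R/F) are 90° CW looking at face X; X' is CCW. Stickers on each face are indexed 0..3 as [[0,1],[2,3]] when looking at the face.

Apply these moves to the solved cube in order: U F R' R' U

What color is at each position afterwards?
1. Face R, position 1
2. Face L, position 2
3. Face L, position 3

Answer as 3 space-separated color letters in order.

Answer: O O Y

Derivation:
After move 1 (U): U=WWWW F=RRGG R=BBRR B=OOBB L=GGOO
After move 2 (F): F=GRGR U=WWOG R=WBWR D=RBYY L=GYOY
After move 3 (R'): R=BRWW U=WBOO F=GWGG D=RRYR B=YOBB
After move 4 (R'): R=RWBW U=WBOY F=GBGO D=RWYG B=RORB
After move 5 (U): U=OWYB F=RWGO R=ROBW B=GYRB L=GBOY
Query 1: R[1] = O
Query 2: L[2] = O
Query 3: L[3] = Y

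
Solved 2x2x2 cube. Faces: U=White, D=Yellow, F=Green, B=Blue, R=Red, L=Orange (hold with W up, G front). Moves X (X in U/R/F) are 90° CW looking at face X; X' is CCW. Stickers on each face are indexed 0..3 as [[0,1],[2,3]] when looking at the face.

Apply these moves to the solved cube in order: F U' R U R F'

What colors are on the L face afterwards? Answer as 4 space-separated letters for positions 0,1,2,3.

Answer: O Y O G

Derivation:
After move 1 (F): F=GGGG U=WWOO R=WRWR D=RRYY L=OYOY
After move 2 (U'): U=WOWO F=OYGG R=GGWR B=WRBB L=BBOY
After move 3 (R): R=WGRG U=WYWG F=ORGY D=RBYW B=OROB
After move 4 (U): U=WWGY F=WGGY R=ORRG B=BBOB L=OROY
After move 5 (R): R=ROGR U=WGGY F=WBGW D=ROYB B=YBWB
After move 6 (F'): F=BWWG U=WGRG R=OORR D=RYYB L=OYOG
Query: L face = OYOG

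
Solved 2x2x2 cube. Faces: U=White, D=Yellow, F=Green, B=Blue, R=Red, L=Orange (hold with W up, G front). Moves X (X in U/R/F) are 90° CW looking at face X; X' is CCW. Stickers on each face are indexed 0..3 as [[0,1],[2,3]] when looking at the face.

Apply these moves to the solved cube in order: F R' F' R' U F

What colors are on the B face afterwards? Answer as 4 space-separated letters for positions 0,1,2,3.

Answer: O B Y B

Derivation:
After move 1 (F): F=GGGG U=WWOO R=WRWR D=RRYY L=OYOY
After move 2 (R'): R=RRWW U=WBOB F=GWGO D=RGYG B=YBRB
After move 3 (F'): F=WOGG U=WBRW R=GRRW D=YYYG L=OBOO
After move 4 (R'): R=RWGR U=WRRY F=WBGW D=YOYG B=GBYB
After move 5 (U): U=RWYR F=RWGW R=GBGR B=OBYB L=WBOO
After move 6 (F): F=GRWW U=RWOB R=YBRR D=GGYG L=WYOO
Query: B face = OBYB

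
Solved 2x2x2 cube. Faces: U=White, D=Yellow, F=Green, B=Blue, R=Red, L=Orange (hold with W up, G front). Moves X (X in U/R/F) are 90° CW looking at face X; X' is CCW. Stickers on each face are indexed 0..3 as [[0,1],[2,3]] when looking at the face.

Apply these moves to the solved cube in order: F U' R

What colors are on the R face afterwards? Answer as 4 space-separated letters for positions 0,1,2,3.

Answer: W G R G

Derivation:
After move 1 (F): F=GGGG U=WWOO R=WRWR D=RRYY L=OYOY
After move 2 (U'): U=WOWO F=OYGG R=GGWR B=WRBB L=BBOY
After move 3 (R): R=WGRG U=WYWG F=ORGY D=RBYW B=OROB
Query: R face = WGRG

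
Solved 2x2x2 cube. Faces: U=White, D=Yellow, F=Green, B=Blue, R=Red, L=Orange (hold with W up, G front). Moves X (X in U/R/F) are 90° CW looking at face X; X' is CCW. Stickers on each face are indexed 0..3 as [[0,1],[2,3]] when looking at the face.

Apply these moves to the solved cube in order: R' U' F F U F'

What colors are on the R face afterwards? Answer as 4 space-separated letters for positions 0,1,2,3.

Answer: W R W R

Derivation:
After move 1 (R'): R=RRRR U=WBWB F=GWGW D=YGYG B=YBYB
After move 2 (U'): U=BBWW F=OOGW R=GWRR B=RRYB L=YBOO
After move 3 (F): F=GOWO U=BBOB R=WWWR D=RGYG L=YYOG
After move 4 (F): F=WGOO U=BBGY R=OWBR D=WWYG L=YROG
After move 5 (U): U=GBYB F=OWOO R=RRBR B=YRYB L=WGOG
After move 6 (F'): F=WOOO U=GBRB R=WRWR D=GGYG L=WBOY
Query: R face = WRWR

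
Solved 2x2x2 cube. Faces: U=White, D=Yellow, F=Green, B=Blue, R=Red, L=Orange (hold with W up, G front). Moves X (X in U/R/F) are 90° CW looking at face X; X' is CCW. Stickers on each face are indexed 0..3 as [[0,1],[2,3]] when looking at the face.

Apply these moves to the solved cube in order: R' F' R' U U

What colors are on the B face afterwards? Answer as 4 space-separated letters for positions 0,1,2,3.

After move 1 (R'): R=RRRR U=WBWB F=GWGW D=YGYG B=YBYB
After move 2 (F'): F=WWGG U=WBRR R=GRYR D=OOYG L=OBOW
After move 3 (R'): R=RRGY U=WYRY F=WBGR D=OWYG B=GBOB
After move 4 (U): U=RWYY F=RRGR R=GBGY B=OBOB L=WBOW
After move 5 (U): U=YRYW F=GBGR R=OBGY B=WBOB L=RROW
Query: B face = WBOB

Answer: W B O B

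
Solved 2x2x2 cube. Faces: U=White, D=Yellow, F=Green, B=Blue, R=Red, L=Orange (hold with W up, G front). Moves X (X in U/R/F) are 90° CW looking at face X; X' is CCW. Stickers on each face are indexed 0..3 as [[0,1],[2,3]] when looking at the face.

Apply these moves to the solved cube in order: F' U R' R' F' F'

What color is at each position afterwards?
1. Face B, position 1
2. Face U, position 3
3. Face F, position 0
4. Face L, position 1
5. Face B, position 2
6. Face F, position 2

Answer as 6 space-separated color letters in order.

After move 1 (F'): F=GGGG U=WWRR R=YRYR D=OOYY L=OWOW
After move 2 (U): U=RWRW F=YRGG R=BBYR B=OWBB L=GGOW
After move 3 (R'): R=BRBY U=RBRO F=YWGW D=ORYG B=YWOB
After move 4 (R'): R=RYBB U=RORY F=YBGO D=OWYW B=GWRB
After move 5 (F'): F=BOYG U=RORB R=WYOB D=GWYW L=GYOR
After move 6 (F'): F=OGBY U=ROWO R=WYGB D=YRYW L=GBOR
Query 1: B[1] = W
Query 2: U[3] = O
Query 3: F[0] = O
Query 4: L[1] = B
Query 5: B[2] = R
Query 6: F[2] = B

Answer: W O O B R B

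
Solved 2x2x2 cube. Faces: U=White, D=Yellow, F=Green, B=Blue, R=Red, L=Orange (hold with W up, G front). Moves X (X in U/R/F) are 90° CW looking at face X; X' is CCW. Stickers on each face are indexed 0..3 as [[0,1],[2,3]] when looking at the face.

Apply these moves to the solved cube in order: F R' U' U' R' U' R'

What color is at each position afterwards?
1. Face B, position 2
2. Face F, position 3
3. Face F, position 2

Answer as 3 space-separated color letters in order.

Answer: B B G

Derivation:
After move 1 (F): F=GGGG U=WWOO R=WRWR D=RRYY L=OYOY
After move 2 (R'): R=RRWW U=WBOB F=GWGO D=RGYG B=YBRB
After move 3 (U'): U=BBWO F=OYGO R=GWWW B=RRRB L=YBOY
After move 4 (U'): U=BOBW F=YBGO R=OYWW B=GWRB L=RROY
After move 5 (R'): R=YWOW U=BRBG F=YOGW D=RBYO B=GWGB
After move 6 (U'): U=RGBB F=RRGW R=YOOW B=YWGB L=GWOY
After move 7 (R'): R=OWYO U=RGBY F=RGGB D=RRYW B=OWBB
Query 1: B[2] = B
Query 2: F[3] = B
Query 3: F[2] = G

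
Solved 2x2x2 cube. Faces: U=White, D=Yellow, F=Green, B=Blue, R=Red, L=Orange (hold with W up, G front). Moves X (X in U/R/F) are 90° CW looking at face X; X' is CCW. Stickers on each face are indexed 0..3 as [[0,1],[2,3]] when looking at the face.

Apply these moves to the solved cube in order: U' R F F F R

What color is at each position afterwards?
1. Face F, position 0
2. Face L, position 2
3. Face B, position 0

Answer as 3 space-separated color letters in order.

After move 1 (U'): U=WWWW F=OOGG R=GGRR B=RRBB L=BBOO
After move 2 (R): R=RGRG U=WOWG F=OYGY D=YBYR B=WRWB
After move 3 (F): F=GOYY U=WOOB R=WGGG D=RRYR L=BYOB
After move 4 (F): F=YGYO U=WOBY R=OGBG D=GWYR L=BROR
After move 5 (F): F=YYOG U=WORR R=BGYG D=BOYR L=BGOW
After move 6 (R): R=YBGG U=WYRG F=YOOR D=BWYW B=RROB
Query 1: F[0] = Y
Query 2: L[2] = O
Query 3: B[0] = R

Answer: Y O R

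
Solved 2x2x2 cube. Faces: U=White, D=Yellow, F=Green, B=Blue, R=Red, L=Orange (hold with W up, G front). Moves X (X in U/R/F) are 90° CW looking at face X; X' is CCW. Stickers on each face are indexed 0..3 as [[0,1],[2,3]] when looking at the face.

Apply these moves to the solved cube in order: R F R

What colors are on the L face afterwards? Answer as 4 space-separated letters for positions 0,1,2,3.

After move 1 (R): R=RRRR U=WGWG F=GYGY D=YBYB B=WBWB
After move 2 (F): F=GGYY U=WGOO R=WRGR D=RRYB L=OYOB
After move 3 (R): R=GWRR U=WGOY F=GRYB D=RWYW B=OBGB
Query: L face = OYOB

Answer: O Y O B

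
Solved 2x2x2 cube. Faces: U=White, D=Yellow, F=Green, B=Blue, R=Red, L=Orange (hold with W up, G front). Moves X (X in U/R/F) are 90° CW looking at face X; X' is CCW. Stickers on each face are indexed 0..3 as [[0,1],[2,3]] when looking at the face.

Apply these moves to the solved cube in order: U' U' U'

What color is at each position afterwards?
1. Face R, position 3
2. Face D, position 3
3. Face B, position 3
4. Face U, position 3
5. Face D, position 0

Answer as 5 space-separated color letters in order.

Answer: R Y B W Y

Derivation:
After move 1 (U'): U=WWWW F=OOGG R=GGRR B=RRBB L=BBOO
After move 2 (U'): U=WWWW F=BBGG R=OORR B=GGBB L=RROO
After move 3 (U'): U=WWWW F=RRGG R=BBRR B=OOBB L=GGOO
Query 1: R[3] = R
Query 2: D[3] = Y
Query 3: B[3] = B
Query 4: U[3] = W
Query 5: D[0] = Y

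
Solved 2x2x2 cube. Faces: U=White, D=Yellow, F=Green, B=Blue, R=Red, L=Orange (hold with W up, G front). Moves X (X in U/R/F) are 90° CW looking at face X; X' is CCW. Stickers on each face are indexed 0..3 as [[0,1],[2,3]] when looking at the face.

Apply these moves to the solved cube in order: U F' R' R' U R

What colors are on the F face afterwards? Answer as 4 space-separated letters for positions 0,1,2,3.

Answer: R W R R

Derivation:
After move 1 (U): U=WWWW F=RRGG R=BBRR B=OOBB L=GGOO
After move 2 (F'): F=RGRG U=WWBR R=YBYR D=GOYY L=GWOW
After move 3 (R'): R=BRYY U=WBBO F=RWRR D=GGYG B=YOOB
After move 4 (R'): R=RYBY U=WOBY F=RBRO D=GWYR B=GOGB
After move 5 (U): U=BWYO F=RYRO R=GOBY B=GWGB L=RBOW
After move 6 (R): R=BGYO U=BYYO F=RWRR D=GGYG B=OWWB
Query: F face = RWRR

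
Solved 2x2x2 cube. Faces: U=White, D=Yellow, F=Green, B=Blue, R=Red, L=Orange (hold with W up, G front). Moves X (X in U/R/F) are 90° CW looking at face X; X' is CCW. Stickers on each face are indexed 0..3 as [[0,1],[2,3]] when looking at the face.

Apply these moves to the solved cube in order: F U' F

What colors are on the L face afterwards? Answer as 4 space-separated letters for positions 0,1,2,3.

Answer: B R O R

Derivation:
After move 1 (F): F=GGGG U=WWOO R=WRWR D=RRYY L=OYOY
After move 2 (U'): U=WOWO F=OYGG R=GGWR B=WRBB L=BBOY
After move 3 (F): F=GOGY U=WOYB R=WGOR D=WGYY L=BROR
Query: L face = BROR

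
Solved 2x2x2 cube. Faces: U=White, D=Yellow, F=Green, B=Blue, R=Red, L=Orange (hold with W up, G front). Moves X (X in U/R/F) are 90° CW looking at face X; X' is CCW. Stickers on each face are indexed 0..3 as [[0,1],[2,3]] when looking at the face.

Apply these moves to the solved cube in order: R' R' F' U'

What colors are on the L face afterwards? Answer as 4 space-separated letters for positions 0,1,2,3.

Answer: G B O W

Derivation:
After move 1 (R'): R=RRRR U=WBWB F=GWGW D=YGYG B=YBYB
After move 2 (R'): R=RRRR U=WYWY F=GBGB D=YWYW B=GBGB
After move 3 (F'): F=BBGG U=WYRR R=WRYR D=OOYW L=OYOW
After move 4 (U'): U=YRWR F=OYGG R=BBYR B=WRGB L=GBOW
Query: L face = GBOW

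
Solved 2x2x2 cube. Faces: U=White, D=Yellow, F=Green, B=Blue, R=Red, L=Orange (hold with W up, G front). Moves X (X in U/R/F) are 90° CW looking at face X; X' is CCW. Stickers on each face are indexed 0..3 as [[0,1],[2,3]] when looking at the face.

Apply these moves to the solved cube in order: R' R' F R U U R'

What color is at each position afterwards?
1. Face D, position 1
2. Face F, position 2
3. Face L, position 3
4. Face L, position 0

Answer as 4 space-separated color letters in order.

Answer: B B W Y

Derivation:
After move 1 (R'): R=RRRR U=WBWB F=GWGW D=YGYG B=YBYB
After move 2 (R'): R=RRRR U=WYWY F=GBGB D=YWYW B=GBGB
After move 3 (F): F=GGBB U=WYOO R=WRYR D=RRYW L=OYOW
After move 4 (R): R=YWRR U=WGOB F=GRBW D=RGYG B=OBYB
After move 5 (U): U=OWBG F=YWBW R=OBRR B=OYYB L=GROW
After move 6 (U): U=BOGW F=OBBW R=OYRR B=GRYB L=YWOW
After move 7 (R'): R=YROR U=BYGG F=OOBW D=RBYW B=GRGB
Query 1: D[1] = B
Query 2: F[2] = B
Query 3: L[3] = W
Query 4: L[0] = Y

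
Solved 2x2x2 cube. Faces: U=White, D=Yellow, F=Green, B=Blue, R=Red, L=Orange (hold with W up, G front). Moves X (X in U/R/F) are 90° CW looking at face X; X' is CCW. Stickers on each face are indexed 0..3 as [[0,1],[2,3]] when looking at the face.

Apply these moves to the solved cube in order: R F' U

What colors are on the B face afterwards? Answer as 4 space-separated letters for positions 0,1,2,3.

After move 1 (R): R=RRRR U=WGWG F=GYGY D=YBYB B=WBWB
After move 2 (F'): F=YYGG U=WGRR R=BRYR D=OOYB L=OGOW
After move 3 (U): U=RWRG F=BRGG R=WBYR B=OGWB L=YYOW
Query: B face = OGWB

Answer: O G W B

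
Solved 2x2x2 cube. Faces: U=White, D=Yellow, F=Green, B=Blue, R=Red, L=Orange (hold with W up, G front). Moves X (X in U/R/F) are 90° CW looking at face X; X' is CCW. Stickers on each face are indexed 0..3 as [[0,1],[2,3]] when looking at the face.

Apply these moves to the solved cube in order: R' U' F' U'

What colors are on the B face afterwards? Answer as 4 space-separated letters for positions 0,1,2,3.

Answer: G W Y B

Derivation:
After move 1 (R'): R=RRRR U=WBWB F=GWGW D=YGYG B=YBYB
After move 2 (U'): U=BBWW F=OOGW R=GWRR B=RRYB L=YBOO
After move 3 (F'): F=OWOG U=BBGR R=GWYR D=BOYG L=YWOW
After move 4 (U'): U=BRBG F=YWOG R=OWYR B=GWYB L=RROW
Query: B face = GWYB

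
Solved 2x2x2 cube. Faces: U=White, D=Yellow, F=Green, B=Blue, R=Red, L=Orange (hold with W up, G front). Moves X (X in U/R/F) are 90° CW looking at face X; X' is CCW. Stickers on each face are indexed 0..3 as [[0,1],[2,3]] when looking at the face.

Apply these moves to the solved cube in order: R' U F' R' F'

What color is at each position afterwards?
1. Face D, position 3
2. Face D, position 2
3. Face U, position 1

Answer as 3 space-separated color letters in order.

Answer: G Y Y

Derivation:
After move 1 (R'): R=RRRR U=WBWB F=GWGW D=YGYG B=YBYB
After move 2 (U): U=WWBB F=RRGW R=YBRR B=OOYB L=GWOO
After move 3 (F'): F=RWRG U=WWYR R=GBYR D=WOYG L=GBOB
After move 4 (R'): R=BRGY U=WYYO F=RWRR D=WWYG B=GOOB
After move 5 (F'): F=WRRR U=WYBG R=WRWY D=BBYG L=GOOY
Query 1: D[3] = G
Query 2: D[2] = Y
Query 3: U[1] = Y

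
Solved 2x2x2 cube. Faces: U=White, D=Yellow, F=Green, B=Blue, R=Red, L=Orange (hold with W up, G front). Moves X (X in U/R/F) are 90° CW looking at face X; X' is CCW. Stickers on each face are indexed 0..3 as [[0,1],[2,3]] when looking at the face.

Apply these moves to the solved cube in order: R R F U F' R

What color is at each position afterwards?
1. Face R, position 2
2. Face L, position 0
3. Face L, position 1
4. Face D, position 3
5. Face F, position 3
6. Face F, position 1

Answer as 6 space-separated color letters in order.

After move 1 (R): R=RRRR U=WGWG F=GYGY D=YBYB B=WBWB
After move 2 (R): R=RRRR U=WYWY F=GBGB D=YWYW B=GBGB
After move 3 (F): F=GGBB U=WYOO R=WRYR D=RRYW L=OYOW
After move 4 (U): U=OWOY F=WRBB R=GBYR B=OYGB L=GGOW
After move 5 (F'): F=RBWB U=OWGY R=RBRR D=GWYW L=GYOO
After move 6 (R): R=RRRB U=OBGB F=RWWW D=GGYO B=YYWB
Query 1: R[2] = R
Query 2: L[0] = G
Query 3: L[1] = Y
Query 4: D[3] = O
Query 5: F[3] = W
Query 6: F[1] = W

Answer: R G Y O W W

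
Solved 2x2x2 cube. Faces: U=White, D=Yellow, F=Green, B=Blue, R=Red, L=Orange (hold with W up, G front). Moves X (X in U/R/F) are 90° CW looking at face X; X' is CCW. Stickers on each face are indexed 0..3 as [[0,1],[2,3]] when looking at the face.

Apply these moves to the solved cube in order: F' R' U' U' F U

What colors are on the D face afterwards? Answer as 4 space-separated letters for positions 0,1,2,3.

Answer: Y O Y G

Derivation:
After move 1 (F'): F=GGGG U=WWRR R=YRYR D=OOYY L=OWOW
After move 2 (R'): R=RRYY U=WBRB F=GWGR D=OGYG B=YBOB
After move 3 (U'): U=BBWR F=OWGR R=GWYY B=RROB L=YBOW
After move 4 (U'): U=BRBW F=YBGR R=OWYY B=GWOB L=RROW
After move 5 (F): F=GYRB U=BRWR R=BWWY D=YOYG L=ROOG
After move 6 (U): U=WBRR F=BWRB R=GWWY B=ROOB L=GYOG
Query: D face = YOYG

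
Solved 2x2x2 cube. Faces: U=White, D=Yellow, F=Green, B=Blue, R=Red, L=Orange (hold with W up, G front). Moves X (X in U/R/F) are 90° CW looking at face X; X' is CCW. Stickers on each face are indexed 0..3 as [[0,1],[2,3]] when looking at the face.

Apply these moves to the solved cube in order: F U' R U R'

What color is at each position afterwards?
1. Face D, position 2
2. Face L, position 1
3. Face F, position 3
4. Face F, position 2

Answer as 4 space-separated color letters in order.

Answer: Y R Y G

Derivation:
After move 1 (F): F=GGGG U=WWOO R=WRWR D=RRYY L=OYOY
After move 2 (U'): U=WOWO F=OYGG R=GGWR B=WRBB L=BBOY
After move 3 (R): R=WGRG U=WYWG F=ORGY D=RBYW B=OROB
After move 4 (U): U=WWGY F=WGGY R=ORRG B=BBOB L=OROY
After move 5 (R'): R=RGOR U=WOGB F=WWGY D=RGYY B=WBBB
Query 1: D[2] = Y
Query 2: L[1] = R
Query 3: F[3] = Y
Query 4: F[2] = G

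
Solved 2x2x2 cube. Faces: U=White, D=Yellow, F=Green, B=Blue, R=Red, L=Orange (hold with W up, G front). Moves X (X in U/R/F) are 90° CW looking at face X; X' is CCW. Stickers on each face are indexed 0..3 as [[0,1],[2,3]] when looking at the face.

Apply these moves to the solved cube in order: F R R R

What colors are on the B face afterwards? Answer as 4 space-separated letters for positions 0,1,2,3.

Answer: Y B R B

Derivation:
After move 1 (F): F=GGGG U=WWOO R=WRWR D=RRYY L=OYOY
After move 2 (R): R=WWRR U=WGOG F=GRGY D=RBYB B=OBWB
After move 3 (R): R=RWRW U=WROY F=GBGB D=RWYO B=GBGB
After move 4 (R): R=RRWW U=WBOB F=GWGO D=RGYG B=YBRB
Query: B face = YBRB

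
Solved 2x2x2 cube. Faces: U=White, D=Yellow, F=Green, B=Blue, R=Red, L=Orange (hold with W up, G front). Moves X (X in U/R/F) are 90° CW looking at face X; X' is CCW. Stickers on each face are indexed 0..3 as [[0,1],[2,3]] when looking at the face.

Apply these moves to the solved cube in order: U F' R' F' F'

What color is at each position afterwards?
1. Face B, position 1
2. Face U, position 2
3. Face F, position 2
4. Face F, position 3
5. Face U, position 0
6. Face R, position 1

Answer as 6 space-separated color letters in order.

Answer: O G W R W R

Derivation:
After move 1 (U): U=WWWW F=RRGG R=BBRR B=OOBB L=GGOO
After move 2 (F'): F=RGRG U=WWBR R=YBYR D=GOYY L=GWOW
After move 3 (R'): R=BRYY U=WBBO F=RWRR D=GGYG B=YOOB
After move 4 (F'): F=WRRR U=WBBY R=GRGY D=WWYG L=GOOB
After move 5 (F'): F=RRWR U=WBGG R=WRWY D=OBYG L=GYOB
Query 1: B[1] = O
Query 2: U[2] = G
Query 3: F[2] = W
Query 4: F[3] = R
Query 5: U[0] = W
Query 6: R[1] = R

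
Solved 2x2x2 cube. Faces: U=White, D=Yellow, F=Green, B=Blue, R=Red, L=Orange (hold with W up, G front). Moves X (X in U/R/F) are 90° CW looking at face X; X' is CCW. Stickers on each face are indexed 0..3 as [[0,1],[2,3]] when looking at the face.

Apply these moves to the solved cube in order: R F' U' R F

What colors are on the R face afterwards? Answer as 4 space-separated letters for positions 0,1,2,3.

Answer: W Y G Y

Derivation:
After move 1 (R): R=RRRR U=WGWG F=GYGY D=YBYB B=WBWB
After move 2 (F'): F=YYGG U=WGRR R=BRYR D=OOYB L=OGOW
After move 3 (U'): U=GRWR F=OGGG R=YYYR B=BRWB L=WBOW
After move 4 (R): R=YYRY U=GGWG F=OOGB D=OWYB B=RRRB
After move 5 (F): F=GOBO U=GGWB R=WYGY D=RYYB L=WOOW
Query: R face = WYGY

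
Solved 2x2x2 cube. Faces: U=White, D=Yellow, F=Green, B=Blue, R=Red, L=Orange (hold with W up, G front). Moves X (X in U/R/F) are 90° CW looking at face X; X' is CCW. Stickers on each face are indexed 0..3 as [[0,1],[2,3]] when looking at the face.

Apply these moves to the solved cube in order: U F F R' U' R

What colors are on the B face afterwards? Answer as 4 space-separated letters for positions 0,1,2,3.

After move 1 (U): U=WWWW F=RRGG R=BBRR B=OOBB L=GGOO
After move 2 (F): F=GRGR U=WWOG R=WBWR D=RBYY L=GYOY
After move 3 (F): F=GGRR U=WWYY R=OBGR D=WWYY L=GROB
After move 4 (R'): R=BROG U=WBYO F=GWRY D=WGYR B=YOWB
After move 5 (U'): U=BOWY F=GRRY R=GWOG B=BRWB L=YOOB
After move 6 (R): R=OGGW U=BRWY F=GGRR D=WWYB B=YROB
Query: B face = YROB

Answer: Y R O B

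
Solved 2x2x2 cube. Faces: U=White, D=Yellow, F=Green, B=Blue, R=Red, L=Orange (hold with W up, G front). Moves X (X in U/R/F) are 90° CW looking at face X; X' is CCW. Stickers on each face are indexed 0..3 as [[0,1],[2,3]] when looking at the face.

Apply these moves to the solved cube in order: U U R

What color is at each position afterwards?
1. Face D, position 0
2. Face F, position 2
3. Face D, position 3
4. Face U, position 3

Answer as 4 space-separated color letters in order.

Answer: Y G G G

Derivation:
After move 1 (U): U=WWWW F=RRGG R=BBRR B=OOBB L=GGOO
After move 2 (U): U=WWWW F=BBGG R=OORR B=GGBB L=RROO
After move 3 (R): R=RORO U=WBWG F=BYGY D=YBYG B=WGWB
Query 1: D[0] = Y
Query 2: F[2] = G
Query 3: D[3] = G
Query 4: U[3] = G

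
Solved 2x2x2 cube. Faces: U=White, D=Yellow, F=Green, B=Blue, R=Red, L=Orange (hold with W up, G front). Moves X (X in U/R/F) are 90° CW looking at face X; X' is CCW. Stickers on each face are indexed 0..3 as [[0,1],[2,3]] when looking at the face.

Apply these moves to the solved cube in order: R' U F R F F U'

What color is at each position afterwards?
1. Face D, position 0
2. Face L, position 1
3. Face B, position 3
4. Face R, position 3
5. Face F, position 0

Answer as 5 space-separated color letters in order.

Answer: R O B B G

Derivation:
After move 1 (R'): R=RRRR U=WBWB F=GWGW D=YGYG B=YBYB
After move 2 (U): U=WWBB F=RRGW R=YBRR B=OOYB L=GWOO
After move 3 (F): F=GRWR U=WWOW R=BBBR D=RYYG L=GYOG
After move 4 (R): R=BBRB U=WROR F=GYWG D=RYYO B=WOWB
After move 5 (F): F=WGGY U=WRGY R=OBRB D=RBYO L=GROY
After move 6 (F): F=GWYG U=WRYR R=GBYB D=ROYO L=GROB
After move 7 (U'): U=RRWY F=GRYG R=GWYB B=GBWB L=WOOB
Query 1: D[0] = R
Query 2: L[1] = O
Query 3: B[3] = B
Query 4: R[3] = B
Query 5: F[0] = G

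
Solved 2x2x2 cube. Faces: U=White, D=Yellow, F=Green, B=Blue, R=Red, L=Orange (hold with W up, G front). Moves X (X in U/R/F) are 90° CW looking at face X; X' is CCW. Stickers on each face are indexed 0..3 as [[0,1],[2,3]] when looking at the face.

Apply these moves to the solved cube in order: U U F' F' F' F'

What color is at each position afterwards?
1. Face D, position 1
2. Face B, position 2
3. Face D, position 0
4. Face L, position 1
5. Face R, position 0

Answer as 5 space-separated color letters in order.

Answer: Y B Y R O

Derivation:
After move 1 (U): U=WWWW F=RRGG R=BBRR B=OOBB L=GGOO
After move 2 (U): U=WWWW F=BBGG R=OORR B=GGBB L=RROO
After move 3 (F'): F=BGBG U=WWOR R=YOYR D=ROYY L=RWOW
After move 4 (F'): F=GGBB U=WWYY R=OORR D=WWYY L=RROO
After move 5 (F'): F=GBGB U=WWOR R=WOWR D=ROYY L=RYOY
After move 6 (F'): F=BBGG U=WWWW R=OORR D=YYYY L=RROO
Query 1: D[1] = Y
Query 2: B[2] = B
Query 3: D[0] = Y
Query 4: L[1] = R
Query 5: R[0] = O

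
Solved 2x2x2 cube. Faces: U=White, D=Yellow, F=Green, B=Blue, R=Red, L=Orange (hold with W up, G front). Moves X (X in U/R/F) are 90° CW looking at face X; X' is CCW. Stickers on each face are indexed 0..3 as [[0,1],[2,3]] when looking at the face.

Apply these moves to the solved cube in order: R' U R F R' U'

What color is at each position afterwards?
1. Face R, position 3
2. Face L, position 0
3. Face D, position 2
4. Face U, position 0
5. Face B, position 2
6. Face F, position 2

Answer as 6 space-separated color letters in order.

After move 1 (R'): R=RRRR U=WBWB F=GWGW D=YGYG B=YBYB
After move 2 (U): U=WWBB F=RRGW R=YBRR B=OOYB L=GWOO
After move 3 (R): R=RYRB U=WRBW F=RGGG D=YYYO B=BOWB
After move 4 (F): F=GRGG U=WROW R=BYWB D=RRYO L=GYOY
After move 5 (R'): R=YBBW U=WWOB F=GRGW D=RRYG B=OORB
After move 6 (U'): U=WBWO F=GYGW R=GRBW B=YBRB L=OOOY
Query 1: R[3] = W
Query 2: L[0] = O
Query 3: D[2] = Y
Query 4: U[0] = W
Query 5: B[2] = R
Query 6: F[2] = G

Answer: W O Y W R G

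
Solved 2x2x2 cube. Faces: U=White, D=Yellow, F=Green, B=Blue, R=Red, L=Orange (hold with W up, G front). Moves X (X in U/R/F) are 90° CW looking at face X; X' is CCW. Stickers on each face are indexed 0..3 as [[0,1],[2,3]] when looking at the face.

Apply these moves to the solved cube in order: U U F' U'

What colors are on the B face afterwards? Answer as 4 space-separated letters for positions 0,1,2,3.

Answer: Y O B B

Derivation:
After move 1 (U): U=WWWW F=RRGG R=BBRR B=OOBB L=GGOO
After move 2 (U): U=WWWW F=BBGG R=OORR B=GGBB L=RROO
After move 3 (F'): F=BGBG U=WWOR R=YOYR D=ROYY L=RWOW
After move 4 (U'): U=WRWO F=RWBG R=BGYR B=YOBB L=GGOW
Query: B face = YOBB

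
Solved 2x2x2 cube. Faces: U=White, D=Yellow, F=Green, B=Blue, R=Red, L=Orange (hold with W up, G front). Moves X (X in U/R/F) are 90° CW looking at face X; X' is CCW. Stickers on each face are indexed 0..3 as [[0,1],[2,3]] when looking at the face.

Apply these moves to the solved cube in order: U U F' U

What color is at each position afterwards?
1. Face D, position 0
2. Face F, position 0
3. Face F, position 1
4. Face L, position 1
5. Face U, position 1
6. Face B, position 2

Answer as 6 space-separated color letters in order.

After move 1 (U): U=WWWW F=RRGG R=BBRR B=OOBB L=GGOO
After move 2 (U): U=WWWW F=BBGG R=OORR B=GGBB L=RROO
After move 3 (F'): F=BGBG U=WWOR R=YOYR D=ROYY L=RWOW
After move 4 (U): U=OWRW F=YOBG R=GGYR B=RWBB L=BGOW
Query 1: D[0] = R
Query 2: F[0] = Y
Query 3: F[1] = O
Query 4: L[1] = G
Query 5: U[1] = W
Query 6: B[2] = B

Answer: R Y O G W B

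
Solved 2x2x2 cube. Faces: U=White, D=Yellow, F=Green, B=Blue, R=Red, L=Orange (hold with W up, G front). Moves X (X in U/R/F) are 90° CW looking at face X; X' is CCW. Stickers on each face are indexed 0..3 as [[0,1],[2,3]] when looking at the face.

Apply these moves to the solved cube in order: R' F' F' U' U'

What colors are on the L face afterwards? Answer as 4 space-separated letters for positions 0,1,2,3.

After move 1 (R'): R=RRRR U=WBWB F=GWGW D=YGYG B=YBYB
After move 2 (F'): F=WWGG U=WBRR R=GRYR D=OOYG L=OBOW
After move 3 (F'): F=WGWG U=WBGY R=OROR D=BWYG L=OROR
After move 4 (U'): U=BYWG F=ORWG R=WGOR B=ORYB L=YBOR
After move 5 (U'): U=YGBW F=YBWG R=OROR B=WGYB L=OROR
Query: L face = OROR

Answer: O R O R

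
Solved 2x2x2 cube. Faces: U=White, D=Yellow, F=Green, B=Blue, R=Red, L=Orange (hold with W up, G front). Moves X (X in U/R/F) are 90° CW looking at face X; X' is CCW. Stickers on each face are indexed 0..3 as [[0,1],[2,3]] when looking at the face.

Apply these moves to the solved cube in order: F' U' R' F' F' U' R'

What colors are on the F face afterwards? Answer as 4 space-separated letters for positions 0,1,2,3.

Answer: B O R W

Derivation:
After move 1 (F'): F=GGGG U=WWRR R=YRYR D=OOYY L=OWOW
After move 2 (U'): U=WRWR F=OWGG R=GGYR B=YRBB L=BBOW
After move 3 (R'): R=GRGY U=WBWY F=ORGR D=OWYG B=YROB
After move 4 (F'): F=RROG U=WBGG R=WROY D=BWYG L=BYOW
After move 5 (F'): F=RGRO U=WBWO R=WRBY D=YWYG L=BGOG
After move 6 (U'): U=BOWW F=BGRO R=RGBY B=WROB L=YROG
After move 7 (R'): R=GYRB U=BOWW F=BORW D=YGYO B=GRWB
Query: F face = BORW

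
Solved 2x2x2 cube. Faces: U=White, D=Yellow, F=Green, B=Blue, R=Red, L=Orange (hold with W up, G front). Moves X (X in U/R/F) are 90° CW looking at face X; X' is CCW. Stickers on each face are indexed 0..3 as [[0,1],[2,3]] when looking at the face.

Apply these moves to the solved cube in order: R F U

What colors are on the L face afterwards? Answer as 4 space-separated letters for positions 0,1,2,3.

Answer: G G O B

Derivation:
After move 1 (R): R=RRRR U=WGWG F=GYGY D=YBYB B=WBWB
After move 2 (F): F=GGYY U=WGOO R=WRGR D=RRYB L=OYOB
After move 3 (U): U=OWOG F=WRYY R=WBGR B=OYWB L=GGOB
Query: L face = GGOB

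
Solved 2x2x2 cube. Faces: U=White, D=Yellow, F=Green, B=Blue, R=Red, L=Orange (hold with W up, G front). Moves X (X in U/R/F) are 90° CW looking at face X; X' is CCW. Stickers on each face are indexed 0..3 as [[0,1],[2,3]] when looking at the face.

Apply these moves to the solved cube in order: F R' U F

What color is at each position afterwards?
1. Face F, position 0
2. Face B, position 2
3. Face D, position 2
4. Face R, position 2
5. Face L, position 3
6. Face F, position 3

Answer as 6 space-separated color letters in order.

After move 1 (F): F=GGGG U=WWOO R=WRWR D=RRYY L=OYOY
After move 2 (R'): R=RRWW U=WBOB F=GWGO D=RGYG B=YBRB
After move 3 (U): U=OWBB F=RRGO R=YBWW B=OYRB L=GWOY
After move 4 (F): F=GROR U=OWYW R=BBBW D=WYYG L=GROG
Query 1: F[0] = G
Query 2: B[2] = R
Query 3: D[2] = Y
Query 4: R[2] = B
Query 5: L[3] = G
Query 6: F[3] = R

Answer: G R Y B G R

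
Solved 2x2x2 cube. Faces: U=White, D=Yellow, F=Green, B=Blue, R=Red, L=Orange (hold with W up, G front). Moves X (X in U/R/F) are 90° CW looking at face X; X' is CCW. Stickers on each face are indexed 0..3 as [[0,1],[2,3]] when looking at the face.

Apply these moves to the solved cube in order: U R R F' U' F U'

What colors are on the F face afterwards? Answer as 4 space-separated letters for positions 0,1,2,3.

After move 1 (U): U=WWWW F=RRGG R=BBRR B=OOBB L=GGOO
After move 2 (R): R=RBRB U=WRWG F=RYGY D=YBYO B=WOWB
After move 3 (R): R=RRBB U=WYWY F=RBGO D=YWYW B=GORB
After move 4 (F'): F=BORG U=WYRB R=WRYB D=GOYW L=GYOW
After move 5 (U'): U=YBWR F=GYRG R=BOYB B=WRRB L=GOOW
After move 6 (F): F=RGGY U=YBWO R=WORB D=YBYW L=GGOO
After move 7 (U'): U=BOYW F=GGGY R=RGRB B=WORB L=WROO
Query: F face = GGGY

Answer: G G G Y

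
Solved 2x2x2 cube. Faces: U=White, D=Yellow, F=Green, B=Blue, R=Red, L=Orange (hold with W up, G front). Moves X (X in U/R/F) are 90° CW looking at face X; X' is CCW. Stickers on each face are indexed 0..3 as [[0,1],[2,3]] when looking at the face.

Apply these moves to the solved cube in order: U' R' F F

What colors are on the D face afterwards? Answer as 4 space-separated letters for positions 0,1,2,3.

After move 1 (U'): U=WWWW F=OOGG R=GGRR B=RRBB L=BBOO
After move 2 (R'): R=GRGR U=WBWR F=OWGW D=YOYG B=YRYB
After move 3 (F): F=GOWW U=WBOB R=WRRR D=GGYG L=BYOO
After move 4 (F): F=WGWO U=WBOY R=ORBR D=RWYG L=BGOG
Query: D face = RWYG

Answer: R W Y G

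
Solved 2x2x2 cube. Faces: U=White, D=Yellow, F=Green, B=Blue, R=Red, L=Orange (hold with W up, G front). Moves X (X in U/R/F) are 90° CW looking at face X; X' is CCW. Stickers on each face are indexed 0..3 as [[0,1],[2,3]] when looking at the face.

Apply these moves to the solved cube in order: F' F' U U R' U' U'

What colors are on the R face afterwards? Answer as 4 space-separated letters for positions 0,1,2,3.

Answer: O R O O

Derivation:
After move 1 (F'): F=GGGG U=WWRR R=YRYR D=OOYY L=OWOW
After move 2 (F'): F=GGGG U=WWYY R=OROR D=WWYY L=OROR
After move 3 (U): U=YWYW F=ORGG R=BBOR B=ORBB L=GGOR
After move 4 (U): U=YYWW F=BBGG R=OROR B=GGBB L=OROR
After move 5 (R'): R=RROO U=YBWG F=BYGW D=WBYG B=YGWB
After move 6 (U'): U=BGYW F=ORGW R=BYOO B=RRWB L=YGOR
After move 7 (U'): U=GWBY F=YGGW R=OROO B=BYWB L=RROR
Query: R face = OROO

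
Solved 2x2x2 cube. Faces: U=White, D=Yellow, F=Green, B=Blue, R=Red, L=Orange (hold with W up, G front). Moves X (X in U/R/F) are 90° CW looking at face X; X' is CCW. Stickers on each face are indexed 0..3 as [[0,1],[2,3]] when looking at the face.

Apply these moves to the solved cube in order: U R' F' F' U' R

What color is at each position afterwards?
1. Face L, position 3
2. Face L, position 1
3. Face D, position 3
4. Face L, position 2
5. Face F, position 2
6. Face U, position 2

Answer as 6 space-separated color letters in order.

Answer: B O O O W W

Derivation:
After move 1 (U): U=WWWW F=RRGG R=BBRR B=OOBB L=GGOO
After move 2 (R'): R=BRBR U=WBWO F=RWGW D=YRYG B=YOYB
After move 3 (F'): F=WWRG U=WBBB R=RRYR D=GOYG L=GOOW
After move 4 (F'): F=WGWR U=WBRY R=ORGR D=OWYG L=GBOB
After move 5 (U'): U=BYWR F=GBWR R=WGGR B=ORYB L=YOOB
After move 6 (R): R=GWRG U=BBWR F=GWWG D=OYYO B=RRYB
Query 1: L[3] = B
Query 2: L[1] = O
Query 3: D[3] = O
Query 4: L[2] = O
Query 5: F[2] = W
Query 6: U[2] = W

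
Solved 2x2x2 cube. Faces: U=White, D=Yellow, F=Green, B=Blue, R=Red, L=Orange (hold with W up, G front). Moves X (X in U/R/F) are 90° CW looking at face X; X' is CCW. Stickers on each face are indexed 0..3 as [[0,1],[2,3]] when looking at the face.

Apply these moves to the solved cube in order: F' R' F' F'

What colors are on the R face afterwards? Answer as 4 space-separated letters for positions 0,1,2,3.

Answer: W R W Y

Derivation:
After move 1 (F'): F=GGGG U=WWRR R=YRYR D=OOYY L=OWOW
After move 2 (R'): R=RRYY U=WBRB F=GWGR D=OGYG B=YBOB
After move 3 (F'): F=WRGG U=WBRY R=GROY D=WWYG L=OBOR
After move 4 (F'): F=RGWG U=WBGO R=WRWY D=BRYG L=OYOR
Query: R face = WRWY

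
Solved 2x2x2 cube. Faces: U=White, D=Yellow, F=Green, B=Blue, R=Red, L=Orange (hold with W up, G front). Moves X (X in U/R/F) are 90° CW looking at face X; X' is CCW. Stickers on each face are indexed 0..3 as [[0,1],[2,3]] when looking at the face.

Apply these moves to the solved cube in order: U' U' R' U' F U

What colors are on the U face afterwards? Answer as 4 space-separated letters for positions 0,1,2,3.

After move 1 (U'): U=WWWW F=OOGG R=GGRR B=RRBB L=BBOO
After move 2 (U'): U=WWWW F=BBGG R=OORR B=GGBB L=RROO
After move 3 (R'): R=OROR U=WBWG F=BWGW D=YBYG B=YGYB
After move 4 (U'): U=BGWW F=RRGW R=BWOR B=ORYB L=YGOO
After move 5 (F): F=GRWR U=BGOG R=WWWR D=OBYG L=YYOB
After move 6 (U): U=OBGG F=WWWR R=ORWR B=YYYB L=GROB
Query: U face = OBGG

Answer: O B G G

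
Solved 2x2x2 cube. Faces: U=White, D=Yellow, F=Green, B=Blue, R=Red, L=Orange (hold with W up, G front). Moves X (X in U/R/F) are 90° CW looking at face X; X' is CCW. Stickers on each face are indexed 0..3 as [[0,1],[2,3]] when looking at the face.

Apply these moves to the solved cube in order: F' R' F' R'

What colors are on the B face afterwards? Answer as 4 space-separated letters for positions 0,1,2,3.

After move 1 (F'): F=GGGG U=WWRR R=YRYR D=OOYY L=OWOW
After move 2 (R'): R=RRYY U=WBRB F=GWGR D=OGYG B=YBOB
After move 3 (F'): F=WRGG U=WBRY R=GROY D=WWYG L=OBOR
After move 4 (R'): R=RYGO U=WORY F=WBGY D=WRYG B=GBWB
Query: B face = GBWB

Answer: G B W B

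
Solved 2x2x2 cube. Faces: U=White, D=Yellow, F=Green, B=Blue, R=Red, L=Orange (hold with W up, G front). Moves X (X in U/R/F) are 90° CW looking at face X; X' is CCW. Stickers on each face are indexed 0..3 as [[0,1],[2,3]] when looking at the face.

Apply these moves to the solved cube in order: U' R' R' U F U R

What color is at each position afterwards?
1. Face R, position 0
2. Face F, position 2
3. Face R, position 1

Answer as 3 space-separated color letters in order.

Answer: Y R B

Derivation:
After move 1 (U'): U=WWWW F=OOGG R=GGRR B=RRBB L=BBOO
After move 2 (R'): R=GRGR U=WBWR F=OWGW D=YOYG B=YRYB
After move 3 (R'): R=RRGG U=WYWY F=OBGR D=YWYW B=GROB
After move 4 (U): U=WWYY F=RRGR R=GRGG B=BBOB L=OBOO
After move 5 (F): F=GRRR U=WWOB R=YRYG D=GGYW L=OYOW
After move 6 (U): U=OWBW F=YRRR R=BBYG B=OYOB L=GROW
After move 7 (R): R=YBGB U=ORBR F=YGRW D=GOYO B=WYWB
Query 1: R[0] = Y
Query 2: F[2] = R
Query 3: R[1] = B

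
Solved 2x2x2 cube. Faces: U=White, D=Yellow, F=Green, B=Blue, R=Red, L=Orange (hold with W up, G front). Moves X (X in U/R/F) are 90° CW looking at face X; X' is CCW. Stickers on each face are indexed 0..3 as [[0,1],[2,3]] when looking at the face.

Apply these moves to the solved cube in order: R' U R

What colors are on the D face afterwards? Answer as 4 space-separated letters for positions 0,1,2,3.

Answer: Y Y Y O

Derivation:
After move 1 (R'): R=RRRR U=WBWB F=GWGW D=YGYG B=YBYB
After move 2 (U): U=WWBB F=RRGW R=YBRR B=OOYB L=GWOO
After move 3 (R): R=RYRB U=WRBW F=RGGG D=YYYO B=BOWB
Query: D face = YYYO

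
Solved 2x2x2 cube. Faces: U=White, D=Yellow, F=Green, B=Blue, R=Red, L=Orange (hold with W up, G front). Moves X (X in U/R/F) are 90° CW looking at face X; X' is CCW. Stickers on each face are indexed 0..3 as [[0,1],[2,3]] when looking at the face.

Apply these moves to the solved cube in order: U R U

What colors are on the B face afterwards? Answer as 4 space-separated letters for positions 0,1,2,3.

Answer: G G W B

Derivation:
After move 1 (U): U=WWWW F=RRGG R=BBRR B=OOBB L=GGOO
After move 2 (R): R=RBRB U=WRWG F=RYGY D=YBYO B=WOWB
After move 3 (U): U=WWGR F=RBGY R=WORB B=GGWB L=RYOO
Query: B face = GGWB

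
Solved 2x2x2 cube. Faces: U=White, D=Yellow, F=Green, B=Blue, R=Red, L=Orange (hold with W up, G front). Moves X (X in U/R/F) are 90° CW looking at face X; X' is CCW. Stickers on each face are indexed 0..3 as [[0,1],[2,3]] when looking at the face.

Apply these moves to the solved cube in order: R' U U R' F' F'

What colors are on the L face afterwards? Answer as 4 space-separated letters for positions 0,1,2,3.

After move 1 (R'): R=RRRR U=WBWB F=GWGW D=YGYG B=YBYB
After move 2 (U): U=WWBB F=RRGW R=YBRR B=OOYB L=GWOO
After move 3 (U): U=BWBW F=YBGW R=OORR B=GWYB L=RROO
After move 4 (R'): R=OROR U=BYBG F=YWGW D=YBYW B=GWGB
After move 5 (F'): F=WWYG U=BYOO R=BRYR D=ROYW L=RGOB
After move 6 (F'): F=WGWY U=BYBY R=ORRR D=GBYW L=ROOO
Query: L face = ROOO

Answer: R O O O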